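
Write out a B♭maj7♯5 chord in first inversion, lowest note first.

B♭maj7♯5 = Bb–D–F#–A; first inversion → third (D) lowest.

D F# A Bb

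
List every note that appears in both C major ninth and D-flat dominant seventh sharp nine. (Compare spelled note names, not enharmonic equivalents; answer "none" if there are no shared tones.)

C major ninth: C E G B D
D-flat dominant seventh sharp nine: D-flat F A-flat C-flat E
Common to both → E.

E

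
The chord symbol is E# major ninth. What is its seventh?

D##

E# major ninth is built on E#; its 7th is a major 7th above the root.
A seventh above E uses the letter D, and the major 7th above E# is D##.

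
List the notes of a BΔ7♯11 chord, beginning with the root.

B D# F# A# E#

Root B, quality major seventh sharp eleven:
root → B
3rd (major 3rd) → D#
5th (perfect 5th) → F#
7th (major 7th) → A#
11th (augmented 11th) → E#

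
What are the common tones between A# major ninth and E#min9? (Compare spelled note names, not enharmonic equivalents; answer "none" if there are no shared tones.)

A# major ninth: A# C## E# G## B#
E#min9: E# G# B# D# F##
Common to both → E#, B#.

E#, B#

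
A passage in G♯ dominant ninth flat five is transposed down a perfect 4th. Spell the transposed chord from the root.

D-sharp, F-double-sharp, A, C-sharp, E-sharp

A perfect 4th down from G-sharp is D-sharp, so the new chord is D-sharp dominant ninth flat five.
D-sharp — root
F-double-sharp — major 3rd
A — diminished 5th
C-sharp — minor 7th
E-sharp — major 9th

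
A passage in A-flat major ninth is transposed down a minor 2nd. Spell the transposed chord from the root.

G – B – D – F-sharp – A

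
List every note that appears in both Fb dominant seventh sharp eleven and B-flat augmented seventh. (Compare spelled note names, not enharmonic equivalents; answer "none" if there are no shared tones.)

A-flat, B-flat

Fb dominant seventh sharp eleven = F-flat, A-flat, C-flat, E-double-flat, B-flat.
B-flat augmented seventh = B-flat, D, F-sharp, A-flat.
Shared: A-flat, B-flat.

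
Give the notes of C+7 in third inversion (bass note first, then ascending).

Bb, C, E, G#

In root position, C+7 is C–E–G#–Bb.
Third inversion puts the seventh (Bb) in the bass.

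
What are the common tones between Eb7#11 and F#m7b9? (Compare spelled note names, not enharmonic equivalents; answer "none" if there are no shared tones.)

G – A

Eb7#11: Eb G Bb Db A
F#m7b9: F# A C# E G
Common to both → G, A.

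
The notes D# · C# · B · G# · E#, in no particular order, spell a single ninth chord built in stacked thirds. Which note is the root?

C#

Arranged so that each adjacent pair is a third by letter name: C# – E# – G# – B – D#.
The bottom of that stack, C#, is the root (this is C# dominant ninth).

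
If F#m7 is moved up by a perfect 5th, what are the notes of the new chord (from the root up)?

Transposed root: F# → C# (perfect 5th up). So we spell C# minor seventh:
Root: C#
Minor 3rd (3rd): E
Perfect 5th (5th): G#
Minor 7th (7th): B

C#, E, G#, B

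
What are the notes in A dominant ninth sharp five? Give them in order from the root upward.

A – C-sharp – E-sharp – G – B

A dominant ninth sharp five is a dominant ninth sharp five built on A.
A — root
C-sharp — major 3rd
E-sharp — augmented 5th
G — minor 7th
B — major 9th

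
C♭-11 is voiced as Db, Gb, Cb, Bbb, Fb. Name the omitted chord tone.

Ebb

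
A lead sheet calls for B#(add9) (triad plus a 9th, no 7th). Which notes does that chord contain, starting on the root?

B# D## F## C##

B#(add9) is an added-ninth built on B#.
root → B#
3rd (major 3rd) → D##
5th (perfect 5th) → F##
9th (major 9th) → C##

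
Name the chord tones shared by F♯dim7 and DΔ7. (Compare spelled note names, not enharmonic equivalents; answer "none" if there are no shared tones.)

F♯dim7 = F#, A, C, Eb.
DΔ7 = D, F#, A, C#.
Shared: F#, A.

F#  A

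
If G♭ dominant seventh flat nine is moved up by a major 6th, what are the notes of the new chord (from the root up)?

Transposed root: G-flat → E-flat (major 6th up). So we spell E-flat dominant seventh flat nine:
E-flat — root
G — major 3rd
B-flat — perfect 5th
D-flat — minor 7th
F-flat — minor 9th

E-flat – G – B-flat – D-flat – F-flat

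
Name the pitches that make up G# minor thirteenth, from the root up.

G#, B, D#, F#, A#, C#, E#

Root G#, quality minor thirteenth:
G# — root
B — minor 3rd
D# — perfect 5th
F# — minor 7th
A# — major 9th
C# — perfect 11th
E# — major 13th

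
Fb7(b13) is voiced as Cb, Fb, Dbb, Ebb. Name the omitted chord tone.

Fb7(b13) = Fb, Ab, Cb, Ebb, Dbb. The voicing lacks the 3rd (major 3rd), Ab.

Ab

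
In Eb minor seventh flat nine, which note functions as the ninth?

Root of Eb minor seventh flat nine = E-flat. The 9th is a minor 9th: E-flat up a minor 9th → F-flat.

F-flat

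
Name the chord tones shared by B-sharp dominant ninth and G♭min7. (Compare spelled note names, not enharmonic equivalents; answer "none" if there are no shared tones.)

none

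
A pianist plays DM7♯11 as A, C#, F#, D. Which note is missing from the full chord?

G#

The full DM7♯11 chord is D, F#, A, C#, G#.
Comparing with the voicing, the augmented 11th (11th) — G# — is absent.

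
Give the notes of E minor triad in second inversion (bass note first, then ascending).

E minor triad = E–G–B; second inversion → fifth (B) lowest.

B  E  G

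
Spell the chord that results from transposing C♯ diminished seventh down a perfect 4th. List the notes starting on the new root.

C-sharp down a perfect 4th → G-sharp. New chord: G-sharp diminished seventh.
root → G-sharp
3rd (minor 3rd) → B
5th (diminished 5th) → D
7th (diminished 7th) → F

G-sharp B D F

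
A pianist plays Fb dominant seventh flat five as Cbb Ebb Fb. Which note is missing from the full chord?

Fb dominant seventh flat five = Fb, Ab, Cbb, Ebb. The voicing lacks the 3rd (major 3rd), Ab.

Ab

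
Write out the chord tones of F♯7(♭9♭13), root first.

F♯7(♭9♭13): dominant seventh flat nine flat thirteen on F#.
- root: F#
- major 3rd: A#
- perfect 5th: C#
- minor 7th: E
- minor 9th: G
- minor 13th: D

F# A# C# E G D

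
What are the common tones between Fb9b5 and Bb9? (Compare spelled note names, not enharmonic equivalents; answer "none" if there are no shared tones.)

A♭

Fb9b5: F♭ A♭ C𝄫 E𝄫 G♭
Bb9: B♭ D F A♭ C
Common to both → A♭.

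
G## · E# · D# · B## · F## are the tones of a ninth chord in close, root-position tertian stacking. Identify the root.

Stacking in thirds gives E# – G## – B## – D# – F##, so E# is the root — E# dominant ninth sharp five.

E#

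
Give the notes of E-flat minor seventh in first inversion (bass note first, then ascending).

G♭, B♭, D♭, E♭

E-flat minor seventh = E♭–G♭–B♭–D♭; first inversion → third (G♭) lowest.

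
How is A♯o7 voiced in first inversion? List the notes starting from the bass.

C# – E – G – A#

A♯o7 = A#–C#–E–G; first inversion → third (C#) lowest.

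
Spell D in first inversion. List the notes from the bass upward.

D = D–F#–A; first inversion → third (F#) lowest.

F#  A  D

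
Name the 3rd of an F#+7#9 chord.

A#

Root of F#+7#9 = F#. The 3rd is a major 3rd: F# up a major 3rd → A#.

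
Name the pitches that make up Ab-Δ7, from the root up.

A♭ C♭ E♭ G

Ab-Δ7 is a minor-major seventh built on A♭.
root → A♭
3rd (minor 3rd) → C♭
5th (perfect 5th) → E♭
7th (major 7th) → G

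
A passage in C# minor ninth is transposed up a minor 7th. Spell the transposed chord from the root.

B, D, F#, A, C#

Transposed root: C# → B (minor 7th up). So we spell B minor ninth:
- root: B
- minor 3rd: D
- perfect 5th: F#
- minor 7th: A
- major 9th: C#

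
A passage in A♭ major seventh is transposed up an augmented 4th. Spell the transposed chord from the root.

D, F#, A, C#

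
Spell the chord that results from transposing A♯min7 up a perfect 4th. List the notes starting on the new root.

A# up a perfect 4th → D#. New chord: D# minor seventh.
Root: D#
Minor 3rd (3rd): F#
Perfect 5th (5th): A#
Minor 7th (7th): C#

D#  F#  A#  C#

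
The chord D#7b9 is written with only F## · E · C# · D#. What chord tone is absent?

The full D#7b9 chord is D#, F##, A#, C#, E.
Comparing with the voicing, the perfect 5th (5th) — A# — is absent.

A#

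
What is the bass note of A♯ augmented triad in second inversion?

E##

A♯ augmented triad in root position is A#–C##–E##.
Second inversion places the fifth in the bass, which is E##.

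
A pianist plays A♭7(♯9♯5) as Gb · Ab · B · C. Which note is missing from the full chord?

E

A♭7(♯9♯5) = Ab, C, E, Gb, B. The voicing lacks the 5th (augmented 5th), E.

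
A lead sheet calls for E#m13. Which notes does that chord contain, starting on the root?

E# – G# – B# – D# – F## – A# – C##

Root E#, quality minor thirteenth:
- root: E#
- minor 3rd: G#
- perfect 5th: B#
- minor 7th: D#
- major 9th: F##
- perfect 11th: A#
- major 13th: C##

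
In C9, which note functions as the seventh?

Bb

Root of C9 = C. The 7th is a minor 7th: C up a minor 7th → Bb.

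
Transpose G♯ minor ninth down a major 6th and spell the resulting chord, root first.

B  D  F-sharp  A  C-sharp

A major 6th down from G-sharp is B, so the new chord is B minor ninth.
- root: B
- minor 3rd: D
- perfect 5th: F-sharp
- minor 7th: A
- major 9th: C-sharp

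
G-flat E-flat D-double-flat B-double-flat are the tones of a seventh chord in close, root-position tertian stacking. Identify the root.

Stacking in thirds gives E-flat – G-flat – B-double-flat – D-double-flat, so E-flat is the root — E-flat diminished seventh.

E-flat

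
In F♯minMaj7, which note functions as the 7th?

F♯minMaj7 is built on F#; its 7th is a major 7th above the root.
A seventh above F uses the letter E, and the major 7th above F# is E#.

E#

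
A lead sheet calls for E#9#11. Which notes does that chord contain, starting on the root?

E#  G##  B#  D#  F##  A##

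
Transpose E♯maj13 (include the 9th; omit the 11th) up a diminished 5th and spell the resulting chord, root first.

E# up a diminished 5th → B. New chord: B major thirteenth.
root → B
3rd (major 3rd) → D#
5th (perfect 5th) → F#
7th (major 7th) → A#
9th (major 9th) → C#
13th (major 13th) → G#

B, D#, F#, A#, C#, G#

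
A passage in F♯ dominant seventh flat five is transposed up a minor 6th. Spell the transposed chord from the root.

Transposed root: F-sharp → D (minor 6th up). So we spell D dominant seventh flat five:
D — root
F-sharp — major 3rd
A-flat — diminished 5th
C — minor 7th

D F-sharp A-flat C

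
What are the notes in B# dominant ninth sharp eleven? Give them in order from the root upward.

B# dominant ninth sharp eleven is a dominant ninth sharp eleven built on B-sharp.
Root: B-sharp
Major 3rd (3rd): D-double-sharp
Perfect 5th (5th): F-double-sharp
Minor 7th (7th): A-sharp
Major 9th (9th): C-double-sharp
Augmented 11th (11th): E-double-sharp

B-sharp, D-double-sharp, F-double-sharp, A-sharp, C-double-sharp, E-double-sharp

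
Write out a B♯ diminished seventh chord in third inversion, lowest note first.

A, B#, D#, F#

B♯ diminished seventh = B#–D#–F#–A; third inversion → seventh (A) lowest.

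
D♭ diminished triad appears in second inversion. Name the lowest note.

A-double-flat

D♭ diminished triad = D-flat–F-flat–A-double-flat. Second inversion → fifth in the bass = A-double-flat.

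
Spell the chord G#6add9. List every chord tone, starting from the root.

G#6add9 is a six-nine built on G#.
Root: G#
Major 3rd (3rd): B#
Perfect 5th (5th): D#
Major 6th (6th): E#
Major 9th (9th): A#

G# – B# – D# – E# – A#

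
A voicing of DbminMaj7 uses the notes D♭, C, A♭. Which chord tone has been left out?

F♭

The full DbminMaj7 chord is D♭, F♭, A♭, C.
Comparing with the voicing, the minor 3rd (3rd) — F♭ — is absent.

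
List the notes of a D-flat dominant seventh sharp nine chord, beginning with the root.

D-flat dominant seventh sharp nine: dominant seventh sharp nine on D♭.
D♭ — root
F — major 3rd
A♭ — perfect 5th
C♭ — minor 7th
E — augmented 9th

D♭ – F – A♭ – C♭ – E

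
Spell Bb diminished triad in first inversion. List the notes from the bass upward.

D-flat F-flat B-flat

Bb diminished triad = B-flat–D-flat–F-flat; first inversion → third (D-flat) lowest.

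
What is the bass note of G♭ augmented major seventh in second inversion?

G♭ augmented major seventh in root position is G-flat–B-flat–D–F.
Second inversion places the fifth in the bass, which is D.

D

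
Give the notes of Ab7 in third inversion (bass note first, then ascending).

Gb  Ab  C  Eb

Ab7 = Ab–C–Eb–Gb; third inversion → seventh (Gb) lowest.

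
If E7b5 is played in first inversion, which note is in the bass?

G#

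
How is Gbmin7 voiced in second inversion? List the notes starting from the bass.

Db  Fb  Gb  Bbb

Gbmin7 = Gb–Bbb–Db–Fb; second inversion → fifth (Db) lowest.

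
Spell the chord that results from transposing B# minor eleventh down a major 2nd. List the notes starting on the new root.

A-sharp, C-sharp, E-sharp, G-sharp, B-sharp, D-sharp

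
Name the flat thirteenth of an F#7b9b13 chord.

D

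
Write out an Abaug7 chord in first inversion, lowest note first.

Abaug7 = Ab–C–E–Gb; first inversion → third (C) lowest.

C, E, Gb, Ab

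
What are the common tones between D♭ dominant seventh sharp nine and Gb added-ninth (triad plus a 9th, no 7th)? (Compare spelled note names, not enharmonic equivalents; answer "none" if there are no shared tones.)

D-flat A-flat

D♭ dominant seventh sharp nine = D-flat, F, A-flat, C-flat, E.
Gb added-ninth = G-flat, B-flat, D-flat, A-flat.
Shared: D-flat, A-flat.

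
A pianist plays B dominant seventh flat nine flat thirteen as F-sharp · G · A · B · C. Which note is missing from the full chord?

The full B dominant seventh flat nine flat thirteen chord is B, D-sharp, F-sharp, A, C, G.
Comparing with the voicing, the major 3rd (3rd) — D-sharp — is absent.

D-sharp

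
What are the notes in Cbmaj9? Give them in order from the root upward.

Cb Eb Gb Bb Db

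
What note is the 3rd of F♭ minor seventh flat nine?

A𝄫

Root of F♭ minor seventh flat nine = F♭. The 3rd is a minor 3rd: F♭ up a minor 3rd → A𝄫.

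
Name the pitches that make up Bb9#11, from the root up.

Bb9#11 is a dominant ninth sharp eleven built on Bb.
Bb — root
D — major 3rd
F — perfect 5th
Ab — minor 7th
C — major 9th
E — augmented 11th

Bb  D  F  Ab  C  E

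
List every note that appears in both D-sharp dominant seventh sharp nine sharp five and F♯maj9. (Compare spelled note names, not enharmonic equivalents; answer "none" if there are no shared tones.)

D-sharp dominant seventh sharp nine sharp five = D#, F##, A##, C#, E##.
F♯maj9 = F#, A#, C#, E#, G#.
Shared: C#.

C#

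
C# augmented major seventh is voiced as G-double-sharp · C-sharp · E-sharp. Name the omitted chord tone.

The full C# augmented major seventh chord is C-sharp, E-sharp, G-double-sharp, B-sharp.
Comparing with the voicing, the major 7th (7th) — B-sharp — is absent.

B-sharp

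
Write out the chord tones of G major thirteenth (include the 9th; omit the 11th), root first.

G B D F-sharp A E

G major thirteenth is a major thirteenth built on G.
G — root
B — major 3rd
D — perfect 5th
F-sharp — major 7th
A — major 9th
E — major 13th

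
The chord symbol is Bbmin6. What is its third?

Db

Root of Bbmin6 = Bb. The 3rd is a minor 3rd: Bb up a minor 3rd → Db.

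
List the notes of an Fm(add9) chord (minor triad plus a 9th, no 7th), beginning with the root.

Fm(add9) is a minor added-ninth built on F.
- root: F
- minor 3rd: Ab
- perfect 5th: C
- major 9th: G

F  Ab  C  G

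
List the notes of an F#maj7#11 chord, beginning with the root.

F# – A# – C# – E# – B#

F#maj7#11: major seventh sharp eleven on F#.
Root: F#
Major 3rd (3rd): A#
Perfect 5th (5th): C#
Major 7th (7th): E#
Augmented 11th (11th): B#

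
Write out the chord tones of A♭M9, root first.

Root A♭, quality major ninth:
root → A♭
3rd (major 3rd) → C
5th (perfect 5th) → E♭
7th (major 7th) → G
9th (major 9th) → B♭

A♭ C E♭ G B♭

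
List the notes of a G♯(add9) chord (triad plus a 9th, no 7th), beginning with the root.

G♯ – B♯ – D♯ – A♯

G♯(add9) is an added-ninth built on G♯.
root → G♯
3rd (major 3rd) → B♯
5th (perfect 5th) → D♯
9th (major 9th) → A♯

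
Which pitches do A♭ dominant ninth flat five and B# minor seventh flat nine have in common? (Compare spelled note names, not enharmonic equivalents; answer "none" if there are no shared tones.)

A♭ dominant ninth flat five: A-flat C E-double-flat G-flat B-flat
B# minor seventh flat nine: B-sharp D-sharp F-double-sharp A-sharp C-sharp
Common to both → none.

none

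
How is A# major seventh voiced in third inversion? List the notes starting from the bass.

G## A# C## E#

A# major seventh = A#–C##–E#–G##; third inversion → seventh (G##) lowest.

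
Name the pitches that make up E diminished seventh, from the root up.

E, G, B♭, D♭

E diminished seventh is a diminished seventh built on E.
root → E
3rd (minor 3rd) → G
5th (diminished 5th) → B♭
7th (diminished 7th) → D♭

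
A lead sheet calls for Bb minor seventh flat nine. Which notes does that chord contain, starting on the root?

B-flat, D-flat, F, A-flat, C-flat

Bb minor seventh flat nine is a minor seventh flat nine built on B-flat.
- root: B-flat
- minor 3rd: D-flat
- perfect 5th: F
- minor 7th: A-flat
- minor 9th: C-flat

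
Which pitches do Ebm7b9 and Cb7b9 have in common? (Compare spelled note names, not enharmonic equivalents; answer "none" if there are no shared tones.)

E♭ – G♭

Ebm7b9 = E♭, G♭, B♭, D♭, F♭.
Cb7b9 = C♭, E♭, G♭, B𝄫, D𝄫.
Shared: E♭, G♭.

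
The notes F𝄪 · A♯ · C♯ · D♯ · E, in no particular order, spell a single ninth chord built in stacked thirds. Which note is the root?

Stacking in thirds gives D♯ – F𝄪 – A♯ – C♯ – E, so D♯ is the root — D♯ dominant seventh flat nine.

D♯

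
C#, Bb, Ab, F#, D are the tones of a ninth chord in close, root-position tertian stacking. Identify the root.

Stacking in thirds gives Bb – D – F# – Ab – C#, so Bb is the root — Bb dominant seventh sharp nine sharp five.

Bb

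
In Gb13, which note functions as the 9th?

Gb13 is built on Gb; its 9th is a major 9th above the root.
A second above G uses the letter A, and the major 9th above Gb is Ab.

Ab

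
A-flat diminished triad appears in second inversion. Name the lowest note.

E-double-flat

A-flat diminished triad = A-flat–C-flat–E-double-flat. Second inversion → fifth in the bass = E-double-flat.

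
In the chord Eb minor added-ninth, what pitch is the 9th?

Root of Eb minor added-ninth = E-flat. The 9th is a major 9th: E-flat up a major 9th → F.

F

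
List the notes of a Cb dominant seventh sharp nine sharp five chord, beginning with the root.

Root Cb, quality dominant seventh sharp nine sharp five:
root → Cb
3rd (major 3rd) → Eb
5th (augmented 5th) → G
7th (minor 7th) → Bbb
9th (augmented 9th) → D

Cb, Eb, G, Bbb, D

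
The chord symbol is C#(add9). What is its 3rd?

E♯

C#(add9) is built on C♯; its 3rd is a major 3rd above the root.
A third above C uses the letter E, and the major 3rd above C♯ is E♯.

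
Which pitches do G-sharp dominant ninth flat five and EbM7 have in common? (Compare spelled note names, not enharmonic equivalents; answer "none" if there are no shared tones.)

G-sharp dominant ninth flat five = G#, B#, D, F#, A#.
EbM7 = Eb, G, Bb, D.
Shared: D.

D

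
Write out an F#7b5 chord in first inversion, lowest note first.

F#7b5 = F#–A#–C–E; first inversion → third (A#) lowest.

A#, C, E, F#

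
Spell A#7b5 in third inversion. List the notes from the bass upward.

In root position, A#7b5 is A#–C##–E–G#.
Third inversion puts the seventh (G#) in the bass.

G#, A#, C##, E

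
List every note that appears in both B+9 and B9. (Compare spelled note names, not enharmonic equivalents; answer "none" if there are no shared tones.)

B D# A C#

B+9: B D# F## A C#
B9: B D# F# A C#
Common to both → B, D#, A, C#.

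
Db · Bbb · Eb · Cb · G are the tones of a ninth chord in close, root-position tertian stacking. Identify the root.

Arranged so that each adjacent pair is a third by letter name: Cb – Eb – G – Bbb – Db.
The bottom of that stack, Cb, is the root (this is Cb dominant ninth sharp five).

Cb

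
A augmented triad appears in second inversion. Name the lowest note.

A augmented triad in root position is A–C-sharp–E-sharp.
Second inversion places the fifth in the bass, which is E-sharp.

E-sharp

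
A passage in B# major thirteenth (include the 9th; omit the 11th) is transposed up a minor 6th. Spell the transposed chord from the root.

Transposed root: B-sharp → G-sharp (minor 6th up). So we spell G-sharp major thirteenth:
Root: G-sharp
Major 3rd (3rd): B-sharp
Perfect 5th (5th): D-sharp
Major 7th (7th): F-double-sharp
Major 9th (9th): A-sharp
Major 13th (13th): E-sharp

G-sharp, B-sharp, D-sharp, F-double-sharp, A-sharp, E-sharp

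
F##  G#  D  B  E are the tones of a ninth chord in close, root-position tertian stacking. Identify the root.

Stacking in thirds gives E – G# – B – D – F##, so E is the root — E dominant seventh sharp nine.

E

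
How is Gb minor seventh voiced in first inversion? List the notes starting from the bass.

In root position, Gb minor seventh is Gb–Bbb–Db–Fb.
First inversion puts the third (Bbb) in the bass.

Bbb Db Fb Gb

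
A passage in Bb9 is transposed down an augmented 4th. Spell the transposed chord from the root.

Fb  Ab  Cb  Ebb  Gb

Bb down an augmented 4th → Fb. New chord: Fb dominant ninth.
Root: Fb
Major 3rd (3rd): Ab
Perfect 5th (5th): Cb
Minor 7th (7th): Ebb
Major 9th (9th): Gb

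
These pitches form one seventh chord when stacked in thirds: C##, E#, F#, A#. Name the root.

F#

Arranged so that each adjacent pair is a third by letter name: F# – A# – C## – E#.
The bottom of that stack, F#, is the root (this is F# augmented major seventh).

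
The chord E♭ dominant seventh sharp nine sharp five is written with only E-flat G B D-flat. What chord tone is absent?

E♭ dominant seventh sharp nine sharp five = E-flat, G, B, D-flat, F-sharp. The voicing lacks the 9th (augmented 9th), F-sharp.

F-sharp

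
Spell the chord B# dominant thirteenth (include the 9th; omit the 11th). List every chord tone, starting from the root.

B-sharp – D-double-sharp – F-double-sharp – A-sharp – C-double-sharp – G-double-sharp

B# dominant thirteenth: dominant thirteenth on B-sharp.
Root: B-sharp
Major 3rd (3rd): D-double-sharp
Perfect 5th (5th): F-double-sharp
Minor 7th (7th): A-sharp
Major 9th (9th): C-double-sharp
Major 13th (13th): G-double-sharp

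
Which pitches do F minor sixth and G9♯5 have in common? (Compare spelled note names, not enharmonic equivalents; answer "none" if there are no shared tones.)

F minor sixth: F Ab C D
G9♯5: G B D# F A
Common to both → F.

F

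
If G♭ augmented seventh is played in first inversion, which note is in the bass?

G♭ augmented seventh in root position is Gb–Bb–D–Fb.
First inversion places the third in the bass, which is Bb.

Bb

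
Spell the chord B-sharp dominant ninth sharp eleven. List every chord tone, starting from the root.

B# D## F## A# C## E##

B-sharp dominant ninth sharp eleven: dominant ninth sharp eleven on B#.
root → B#
3rd (major 3rd) → D##
5th (perfect 5th) → F##
7th (minor 7th) → A#
9th (major 9th) → C##
11th (augmented 11th) → E##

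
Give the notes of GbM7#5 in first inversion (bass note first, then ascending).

GbM7#5 = Gb–Bb–D–F; first inversion → third (Bb) lowest.

Bb D F Gb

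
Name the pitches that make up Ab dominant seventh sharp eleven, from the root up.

A-flat, C, E-flat, G-flat, D

Ab dominant seventh sharp eleven is a dominant seventh sharp eleven built on A-flat.
- root: A-flat
- major 3rd: C
- perfect 5th: E-flat
- minor 7th: G-flat
- augmented 11th: D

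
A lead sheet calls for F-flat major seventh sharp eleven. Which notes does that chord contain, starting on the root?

Root Fb, quality major seventh sharp eleven:
Fb — root
Ab — major 3rd
Cb — perfect 5th
Eb — major 7th
Bb — augmented 11th

Fb, Ab, Cb, Eb, Bb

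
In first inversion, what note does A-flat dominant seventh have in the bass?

C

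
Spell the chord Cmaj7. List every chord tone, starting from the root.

C, E, G, B

Cmaj7 is a major seventh built on C.
Root: C
Major 3rd (3rd): E
Perfect 5th (5th): G
Major 7th (7th): B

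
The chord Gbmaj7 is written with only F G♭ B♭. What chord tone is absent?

Gbmaj7 = G♭, B♭, D♭, F. The voicing lacks the 5th (perfect 5th), D♭.

D♭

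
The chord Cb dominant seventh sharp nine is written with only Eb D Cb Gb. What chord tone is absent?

Bbb

Cb dominant seventh sharp nine = Cb, Eb, Gb, Bbb, D. The voicing lacks the 7th (minor 7th), Bbb.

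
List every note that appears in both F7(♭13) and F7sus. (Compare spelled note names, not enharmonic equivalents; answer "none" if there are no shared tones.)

F, C, Eb

F7(♭13) = F, A, C, Eb, Db.
F7sus = F, Bb, C, Eb.
Shared: F, C, Eb.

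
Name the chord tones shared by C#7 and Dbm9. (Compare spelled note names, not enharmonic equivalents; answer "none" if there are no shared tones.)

C#7 = C#, E#, G#, B.
Dbm9 = Db, Fb, Ab, Cb, Eb.
Shared: none.

none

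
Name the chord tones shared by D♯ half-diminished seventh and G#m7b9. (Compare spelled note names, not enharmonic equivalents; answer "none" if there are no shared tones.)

D# F# A

D♯ half-diminished seventh = D#, F#, A, C#.
G#m7b9 = G#, B, D#, F#, A.
Shared: D#, F#, A.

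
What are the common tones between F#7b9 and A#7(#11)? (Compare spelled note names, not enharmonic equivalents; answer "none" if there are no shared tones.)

A#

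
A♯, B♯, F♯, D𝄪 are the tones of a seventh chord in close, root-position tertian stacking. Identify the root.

Arranged so that each adjacent pair is a third by letter name: B♯ – D𝄪 – F♯ – A♯.
The bottom of that stack, B♯, is the root (this is B♯ dominant seventh flat five).

B♯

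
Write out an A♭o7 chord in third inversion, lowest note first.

In root position, A♭o7 is Ab–Cb–Ebb–Gbb.
Third inversion puts the seventh (Gbb) in the bass.

Gbb, Ab, Cb, Ebb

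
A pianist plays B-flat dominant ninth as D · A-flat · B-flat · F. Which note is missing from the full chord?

C

B-flat dominant ninth = B-flat, D, F, A-flat, C. The voicing lacks the 9th (major 9th), C.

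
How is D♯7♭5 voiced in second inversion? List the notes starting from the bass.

A  C#  D#  F##

D♯7♭5 = D#–F##–A–C#; second inversion → fifth (A) lowest.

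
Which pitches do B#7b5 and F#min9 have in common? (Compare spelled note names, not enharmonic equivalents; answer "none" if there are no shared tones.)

F♯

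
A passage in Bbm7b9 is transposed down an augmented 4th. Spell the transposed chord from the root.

Transposed root: Bb → Fb (augmented 4th down). So we spell Fb minor seventh flat nine:
root → Fb
3rd (minor 3rd) → Abb
5th (perfect 5th) → Cb
7th (minor 7th) → Ebb
9th (minor 9th) → Gbb

Fb, Abb, Cb, Ebb, Gbb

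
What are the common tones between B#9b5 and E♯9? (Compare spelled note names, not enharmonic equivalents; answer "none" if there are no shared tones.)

B#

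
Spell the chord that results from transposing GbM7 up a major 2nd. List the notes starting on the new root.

Ab, C, Eb, G

Transposed root: Gb → Ab (major 2nd up). So we spell Ab major seventh:
- root: Ab
- major 3rd: C
- perfect 5th: Eb
- major 7th: G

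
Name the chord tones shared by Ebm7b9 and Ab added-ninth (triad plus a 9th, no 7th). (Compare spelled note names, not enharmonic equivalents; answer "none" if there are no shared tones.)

Ebm7b9: Eb Gb Bb Db Fb
Ab added-ninth: Ab C Eb Bb
Common to both → Eb, Bb.

Eb, Bb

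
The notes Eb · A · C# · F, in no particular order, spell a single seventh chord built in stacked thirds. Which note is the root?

Stacking in thirds gives F – A – C# – Eb, so F is the root — F augmented seventh.

F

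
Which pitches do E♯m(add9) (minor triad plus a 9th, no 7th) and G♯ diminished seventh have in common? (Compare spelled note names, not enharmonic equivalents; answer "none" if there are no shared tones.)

G#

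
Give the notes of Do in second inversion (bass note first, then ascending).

In root position, Do is D–F–Ab.
Second inversion puts the fifth (Ab) in the bass.

Ab, D, F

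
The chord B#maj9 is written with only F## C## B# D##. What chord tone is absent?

A##

The full B#maj9 chord is B#, D##, F##, A##, C##.
Comparing with the voicing, the major 7th (7th) — A## — is absent.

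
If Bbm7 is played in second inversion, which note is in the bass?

Bbm7 = Bb–Db–F–Ab. Second inversion → fifth in the bass = F.

F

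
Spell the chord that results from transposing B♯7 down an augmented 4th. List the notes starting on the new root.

F#  A#  C#  E

B# down an augmented 4th → F#. New chord: F# dominant seventh.
- root: F#
- major 3rd: A#
- perfect 5th: C#
- minor 7th: E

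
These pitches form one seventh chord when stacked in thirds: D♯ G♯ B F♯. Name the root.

Arranged so that each adjacent pair is a third by letter name: G♯ – B – D♯ – F♯.
The bottom of that stack, G♯, is the root (this is G♯ minor seventh).

G♯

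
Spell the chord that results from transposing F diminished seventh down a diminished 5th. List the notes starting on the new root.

B  D  F  A-flat

Transposed root: F → B (diminished 5th down). So we spell B diminished seventh:
B — root
D — minor 3rd
F — diminished 5th
A-flat — diminished 7th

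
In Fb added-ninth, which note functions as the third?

A-flat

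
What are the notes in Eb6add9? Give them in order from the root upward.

E♭  G  B♭  C  F

Root E♭, quality six-nine:
Root: E♭
Major 3rd (3rd): G
Perfect 5th (5th): B♭
Major 6th (6th): C
Major 9th (9th): F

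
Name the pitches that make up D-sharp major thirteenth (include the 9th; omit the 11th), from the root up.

D# – F## – A# – C## – E# – B#

D-sharp major thirteenth: major thirteenth on D#.
Root: D#
Major 3rd (3rd): F##
Perfect 5th (5th): A#
Major 7th (7th): C##
Major 9th (9th): E#
Major 13th (13th): B#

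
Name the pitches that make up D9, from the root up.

D – F# – A – C – E

D9 is a dominant ninth built on D.
Root: D
Major 3rd (3rd): F#
Perfect 5th (5th): A
Minor 7th (7th): C
Major 9th (9th): E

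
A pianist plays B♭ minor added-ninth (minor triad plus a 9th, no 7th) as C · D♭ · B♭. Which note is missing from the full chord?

B♭ minor added-ninth = B♭, D♭, F, C. The voicing lacks the 5th (perfect 5th), F.

F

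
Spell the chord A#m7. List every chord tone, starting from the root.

A#m7 is a minor seventh built on A#.
Root: A#
Minor 3rd (3rd): C#
Perfect 5th (5th): E#
Minor 7th (7th): G#

A# – C# – E# – G#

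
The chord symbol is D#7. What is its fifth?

D#7 is built on D#; its 5th is a perfect 5th above the root.
A fifth above D uses the letter A, and the perfect 5th above D# is A#.

A#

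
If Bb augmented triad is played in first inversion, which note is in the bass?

Bb augmented triad in root position is Bb–D–F#.
First inversion places the third in the bass, which is D.

D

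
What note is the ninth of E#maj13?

F##

E#maj13 is built on E#; its 9th is a major 9th above the root.
A second above E uses the letter F, and the major 9th above E# is F##.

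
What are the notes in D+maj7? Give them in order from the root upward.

D – F# – A# – C#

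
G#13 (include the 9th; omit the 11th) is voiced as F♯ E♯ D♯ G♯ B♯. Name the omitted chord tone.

A♯

G#13 = G♯, B♯, D♯, F♯, A♯, E♯. The voicing lacks the 9th (major 9th), A♯.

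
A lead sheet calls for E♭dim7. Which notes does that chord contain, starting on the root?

Eb, Gb, Bbb, Dbb

E♭dim7 is a diminished seventh built on Eb.
- root: Eb
- minor 3rd: Gb
- diminished 5th: Bbb
- diminished 7th: Dbb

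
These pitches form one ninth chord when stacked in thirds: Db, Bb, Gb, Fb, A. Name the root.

Gb

Arranged so that each adjacent pair is a third by letter name: Gb – Bb – Db – Fb – A.
The bottom of that stack, Gb, is the root (this is Gb dominant seventh sharp nine).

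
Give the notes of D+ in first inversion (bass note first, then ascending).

D+ = D–F#–A#; first inversion → third (F#) lowest.

F# A# D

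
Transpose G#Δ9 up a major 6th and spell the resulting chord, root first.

E# – G## – B# – D## – F##

G# up a major 6th → E#. New chord: E# major ninth.
Root: E#
Major 3rd (3rd): G##
Perfect 5th (5th): B#
Major 7th (7th): D##
Major 9th (9th): F##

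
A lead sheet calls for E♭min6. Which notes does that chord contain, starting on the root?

E♭min6: minor sixth on Eb.
Root: Eb
Minor 3rd (3rd): Gb
Perfect 5th (5th): Bb
Major 6th (6th): C

Eb, Gb, Bb, C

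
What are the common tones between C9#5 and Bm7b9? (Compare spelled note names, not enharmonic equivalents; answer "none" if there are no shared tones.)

C, D

C9#5: C E G# Bb D
Bm7b9: B D F# A C
Common to both → C, D.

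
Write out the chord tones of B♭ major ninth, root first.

Bb, D, F, A, C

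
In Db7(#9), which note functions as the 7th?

Root of Db7(#9) = Db. The 7th is a minor 7th: Db up a minor 7th → Cb.

Cb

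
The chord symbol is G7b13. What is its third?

B

Root of G7b13 = G. The 3rd is a major 3rd: G up a major 3rd → B.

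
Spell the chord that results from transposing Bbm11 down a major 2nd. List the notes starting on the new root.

Ab, Cb, Eb, Gb, Bb, Db

Transposed root: Bb → Ab (major 2nd down). So we spell Ab minor eleventh:
Ab — root
Cb — minor 3rd
Eb — perfect 5th
Gb — minor 7th
Bb — major 9th
Db — perfect 11th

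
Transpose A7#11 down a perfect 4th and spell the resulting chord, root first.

E  G#  B  D  A#

A perfect 4th down from A is E, so the new chord is E dominant seventh sharp eleven.
Root: E
Major 3rd (3rd): G#
Perfect 5th (5th): B
Minor 7th (7th): D
Augmented 11th (11th): A#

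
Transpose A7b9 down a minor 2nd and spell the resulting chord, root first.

A down a minor 2nd → G♯. New chord: G♯ dominant seventh flat nine.
root → G♯
3rd (major 3rd) → B♯
5th (perfect 5th) → D♯
7th (minor 7th) → F♯
9th (minor 9th) → A

G♯ – B♯ – D♯ – F♯ – A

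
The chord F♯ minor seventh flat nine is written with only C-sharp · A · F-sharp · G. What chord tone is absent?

The full F♯ minor seventh flat nine chord is F-sharp, A, C-sharp, E, G.
Comparing with the voicing, the minor 7th (7th) — E — is absent.

E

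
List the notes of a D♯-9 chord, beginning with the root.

D♯, F♯, A♯, C♯, E♯

D♯-9 is a minor ninth built on D♯.
D♯ — root
F♯ — minor 3rd
A♯ — perfect 5th
C♯ — minor 7th
E♯ — major 9th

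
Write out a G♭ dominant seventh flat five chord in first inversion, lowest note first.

G♭ dominant seventh flat five = Gb–Bb–Dbb–Fb; first inversion → third (Bb) lowest.

Bb  Dbb  Fb  Gb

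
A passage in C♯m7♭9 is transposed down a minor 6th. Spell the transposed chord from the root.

E# – G# – B# – D# – F#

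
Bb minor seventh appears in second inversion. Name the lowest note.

Bb minor seventh in root position is B-flat–D-flat–F–A-flat.
Second inversion places the fifth in the bass, which is F.

F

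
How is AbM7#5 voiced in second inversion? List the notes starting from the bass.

In root position, AbM7#5 is Ab–C–E–G.
Second inversion puts the fifth (E) in the bass.

E  G  Ab  C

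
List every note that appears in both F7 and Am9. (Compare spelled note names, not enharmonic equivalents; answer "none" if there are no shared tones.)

A C

F7: F A C Eb
Am9: A C E G B
Common to both → A, C.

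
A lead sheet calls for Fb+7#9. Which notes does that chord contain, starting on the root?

Fb+7#9 is a dominant seventh sharp nine sharp five built on Fb.
root → Fb
3rd (major 3rd) → Ab
5th (augmented 5th) → C
7th (minor 7th) → Ebb
9th (augmented 9th) → G

Fb – Ab – C – Ebb – G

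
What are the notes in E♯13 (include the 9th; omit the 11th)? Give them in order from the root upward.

Root E♯, quality dominant thirteenth:
Root: E♯
Major 3rd (3rd): G𝄪
Perfect 5th (5th): B♯
Minor 7th (7th): D♯
Major 9th (9th): F𝄪
Major 13th (13th): C𝄪

E♯ – G𝄪 – B♯ – D♯ – F𝄪 – C𝄪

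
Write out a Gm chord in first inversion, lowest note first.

B♭ – D – G

Gm = G–B♭–D; first inversion → third (B♭) lowest.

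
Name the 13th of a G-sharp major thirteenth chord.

E-sharp

G-sharp major thirteenth is built on G-sharp; its 13th is a major 13th above the root.
A sixth above G uses the letter E, and the major 13th above G-sharp is E-sharp.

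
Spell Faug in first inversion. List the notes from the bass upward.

Faug = F–A–C♯; first inversion → third (A) lowest.

A – C♯ – F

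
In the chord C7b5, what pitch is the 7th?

C7b5 is built on C; its 7th is a minor 7th above the root.
A seventh above C uses the letter B, and the minor 7th above C is Bb.

Bb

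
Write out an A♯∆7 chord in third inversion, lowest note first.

In root position, A♯∆7 is A#–C##–E#–G##.
Third inversion puts the seventh (G##) in the bass.

G##, A#, C##, E#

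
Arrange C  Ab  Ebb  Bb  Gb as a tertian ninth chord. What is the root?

Ab

Arranged so that each adjacent pair is a third by letter name: Ab – C – Ebb – Gb – Bb.
The bottom of that stack, Ab, is the root (this is Ab dominant ninth flat five).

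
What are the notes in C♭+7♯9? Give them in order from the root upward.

Root C♭, quality dominant seventh sharp nine sharp five:
Root: C♭
Major 3rd (3rd): E♭
Augmented 5th (5th): G
Minor 7th (7th): B𝄫
Augmented 9th (9th): D

C♭  E♭  G  B𝄫  D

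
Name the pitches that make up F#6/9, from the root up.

F♯, A♯, C♯, D♯, G♯

F#6/9 is a six-nine built on F♯.
Root: F♯
Major 3rd (3rd): A♯
Perfect 5th (5th): C♯
Major 6th (6th): D♯
Major 9th (9th): G♯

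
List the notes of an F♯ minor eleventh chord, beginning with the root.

F♯ minor eleventh is a minor eleventh built on F-sharp.
- root: F-sharp
- minor 3rd: A
- perfect 5th: C-sharp
- minor 7th: E
- major 9th: G-sharp
- perfect 11th: B

F-sharp, A, C-sharp, E, G-sharp, B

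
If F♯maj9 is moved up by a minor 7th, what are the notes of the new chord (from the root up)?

A minor 7th up from F♯ is E, so the new chord is E major ninth.
E — root
G♯ — major 3rd
B — perfect 5th
D♯ — major 7th
F♯ — major 9th

E  G♯  B  D♯  F♯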